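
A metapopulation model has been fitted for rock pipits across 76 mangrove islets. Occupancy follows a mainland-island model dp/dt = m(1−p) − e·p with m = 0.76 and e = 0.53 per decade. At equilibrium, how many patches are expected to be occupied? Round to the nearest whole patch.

45

p* = m/(m+e) = 0.76/1.2900 = 0.5891.
Expected occupied patches = N × p* = 76 × 0.5891 = 44.78 ≈ 45.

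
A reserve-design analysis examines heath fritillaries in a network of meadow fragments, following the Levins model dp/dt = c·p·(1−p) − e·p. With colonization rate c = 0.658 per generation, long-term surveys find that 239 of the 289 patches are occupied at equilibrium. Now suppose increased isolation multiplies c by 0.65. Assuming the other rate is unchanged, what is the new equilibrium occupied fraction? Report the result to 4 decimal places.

Observed p* = 239/289 = 0.82699.
Balance c(1−p*) = e gives e = 0.658×(1 − 0.82699) = 0.11384.
New p* = 1 − e/c = 1 − 0.11384/0.42770 = 0.73383.

0.7338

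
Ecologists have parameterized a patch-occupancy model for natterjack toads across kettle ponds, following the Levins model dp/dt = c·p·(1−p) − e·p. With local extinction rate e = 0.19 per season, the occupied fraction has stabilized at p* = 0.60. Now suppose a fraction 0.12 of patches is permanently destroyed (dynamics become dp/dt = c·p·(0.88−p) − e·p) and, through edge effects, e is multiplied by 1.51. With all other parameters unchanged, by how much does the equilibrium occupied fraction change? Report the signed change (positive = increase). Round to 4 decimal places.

Balance c(1−p*) = e gives c = e/(1 − 0.60000) = 0.19/0.40000 = 0.47500.
New p* = 0.88 − e/c = 0.88 − 0.28690/0.47500 = 0.27600.
Δp* = 0.27600 − 0.60000 = -0.32400.

-0.3240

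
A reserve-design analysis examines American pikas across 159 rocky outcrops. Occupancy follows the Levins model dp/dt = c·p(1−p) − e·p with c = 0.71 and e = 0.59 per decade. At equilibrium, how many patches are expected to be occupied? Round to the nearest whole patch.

p* = 1 − e/c = 1 − 0.59/0.71 = 0.1690.
Expected occupied patches = N × p* = 159 × 0.1690 = 26.87 ≈ 27.

27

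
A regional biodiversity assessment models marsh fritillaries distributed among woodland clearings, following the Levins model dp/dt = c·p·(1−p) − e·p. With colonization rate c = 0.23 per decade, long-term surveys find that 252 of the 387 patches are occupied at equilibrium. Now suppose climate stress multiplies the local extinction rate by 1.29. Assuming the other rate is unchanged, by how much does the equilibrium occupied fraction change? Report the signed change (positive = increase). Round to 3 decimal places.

Observed p* = 252/387 = 0.65116.
Balance c(1−p*) = e gives e = 0.23×(1 − 0.65116) = 0.08023.
New p* = 1 − e/c = 1 − 0.10350/0.23000 = 0.55000.
Δp* = 0.55000 − 0.65116 = -0.10116.

-0.101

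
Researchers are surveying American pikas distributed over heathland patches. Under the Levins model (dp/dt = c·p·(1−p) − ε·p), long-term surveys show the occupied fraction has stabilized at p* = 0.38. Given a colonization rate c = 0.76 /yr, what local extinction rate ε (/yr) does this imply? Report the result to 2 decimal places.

At equilibrium c(1−p*) = ε.
ε = 0.76 × (1 − 0.38) = 0.76 × 0.6200 = 0.4712.

0.47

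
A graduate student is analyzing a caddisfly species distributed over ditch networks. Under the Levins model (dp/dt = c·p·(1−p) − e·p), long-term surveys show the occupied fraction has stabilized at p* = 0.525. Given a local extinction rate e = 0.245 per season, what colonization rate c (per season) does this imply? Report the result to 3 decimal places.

At equilibrium c(1−p*) = e, so c = e/(1−p*).
c = 0.245/(1 − 0.525) = 0.245/0.4750 = 0.5158.

0.516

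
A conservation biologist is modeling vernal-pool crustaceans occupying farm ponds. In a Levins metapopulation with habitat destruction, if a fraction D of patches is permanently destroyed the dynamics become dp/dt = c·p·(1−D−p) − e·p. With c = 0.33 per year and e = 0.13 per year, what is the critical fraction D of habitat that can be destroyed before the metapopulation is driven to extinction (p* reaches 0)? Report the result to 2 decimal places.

0.61

The nontrivial equilibrium is p* = (1−D) − e/c; extinction occurs when this hits zero.
So D_crit = 1 − e/c = 1 − 0.13/0.33 = 1 − 0.3939 = 0.6061.
This equals the undisturbed p*, a classic result of Lande's extension.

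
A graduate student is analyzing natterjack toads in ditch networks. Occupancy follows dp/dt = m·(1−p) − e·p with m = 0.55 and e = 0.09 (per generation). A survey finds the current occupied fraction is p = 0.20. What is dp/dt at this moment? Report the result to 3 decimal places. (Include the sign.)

0.422

Colonization term: m·(1−p) = 0.55×0.8000 = 0.44000.
Extinction term: e·p = 0.01800.
dp/dt = 0.44000 − 0.01800 = 0.42200.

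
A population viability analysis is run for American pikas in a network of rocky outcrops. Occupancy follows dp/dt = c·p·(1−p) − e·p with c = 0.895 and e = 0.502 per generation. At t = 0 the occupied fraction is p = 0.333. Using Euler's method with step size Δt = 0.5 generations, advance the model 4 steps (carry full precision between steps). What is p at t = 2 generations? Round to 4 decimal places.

0.3860

Update rule: p ← p + [c·p·(1−p) − e·p]·Δt with Δt = 0.5.
step 1: Δp = +0.01581, p = 0.34881
step 2: Δp = +0.01409, p = 0.36291
step 3: Δp = +0.01237, p = 0.37528
step 4: Δp = +0.01072, p = 0.38600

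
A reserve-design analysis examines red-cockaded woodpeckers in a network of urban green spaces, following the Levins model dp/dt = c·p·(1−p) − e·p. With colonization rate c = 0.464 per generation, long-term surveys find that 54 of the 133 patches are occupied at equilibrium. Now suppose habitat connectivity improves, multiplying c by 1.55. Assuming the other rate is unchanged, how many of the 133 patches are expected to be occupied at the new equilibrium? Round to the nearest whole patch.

Observed p* = 54/133 = 0.40602.
Balance c(1−p*) = e gives e = 0.464×(1 − 0.40602) = 0.27561.
New p* = 1 − e/c = 1 − 0.27561/0.71920 = 0.61678.
Expected occupied = 133 × 0.61678 = 82.03 ≈ 82.

82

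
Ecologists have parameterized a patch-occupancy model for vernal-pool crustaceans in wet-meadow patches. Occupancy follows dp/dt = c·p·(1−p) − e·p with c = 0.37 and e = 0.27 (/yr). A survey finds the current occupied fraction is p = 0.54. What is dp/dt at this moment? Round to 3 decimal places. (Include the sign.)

-0.054

Colonization term: c·p·(1−p) = 0.37×0.54×0.4600 = 0.09191.
Extinction term: e·p = 0.14580.
dp/dt = 0.09191 − 0.14580 = -0.05389.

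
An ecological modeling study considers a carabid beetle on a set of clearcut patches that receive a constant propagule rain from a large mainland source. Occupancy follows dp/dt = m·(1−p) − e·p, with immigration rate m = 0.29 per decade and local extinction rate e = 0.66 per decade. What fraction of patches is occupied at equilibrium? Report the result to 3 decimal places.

0.305

Setting dp/dt = 0: m − m·p* = e·p*, so m = (m+e)·p*.
p* = m/(m+e) = 0.29/(0.29+0.66) = 0.29/0.9500 = 0.3053.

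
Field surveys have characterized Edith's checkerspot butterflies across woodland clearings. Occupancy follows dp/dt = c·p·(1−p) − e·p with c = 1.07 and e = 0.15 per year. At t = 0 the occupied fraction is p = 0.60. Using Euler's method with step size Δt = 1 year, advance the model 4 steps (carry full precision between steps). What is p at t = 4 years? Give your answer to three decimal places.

0.860

Update rule: p ← p + [c·p·(1−p) − e·p]·Δt with Δt = 1.
  1  |  dp/dt·Δt = +0.166800  |  p_1 = 0.766800
  2  |  dp/dt·Δt = +0.076315  |  p_2 = 0.843115
  3  |  dp/dt·Δt = +0.015064  |  p_3 = 0.858179
  4  |  dp/dt·Δt = +0.001501  |  p_4 = 0.859679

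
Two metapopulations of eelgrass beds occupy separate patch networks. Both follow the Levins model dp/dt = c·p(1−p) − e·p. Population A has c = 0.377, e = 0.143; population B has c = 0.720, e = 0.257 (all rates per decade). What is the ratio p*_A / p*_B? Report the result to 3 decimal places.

A: p*_A = 1 − 0.143/0.377 = 0.6207.
B: p*_B = 1 − 0.257/0.720 = 0.6431.
p*_A / p*_B = 0.6207/0.6431 = 0.9652.

0.965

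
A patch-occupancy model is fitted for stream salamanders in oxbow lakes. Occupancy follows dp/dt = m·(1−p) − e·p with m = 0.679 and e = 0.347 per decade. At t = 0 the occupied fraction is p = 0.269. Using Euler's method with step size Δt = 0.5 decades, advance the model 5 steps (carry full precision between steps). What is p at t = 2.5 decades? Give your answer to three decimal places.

Update rule: p ← p + [m·(1−p) − e·p]·Δt with Δt = 0.5.
  1  |  dp/dt·Δt = +0.201503  |  p_1 = 0.470503
  2  |  dp/dt·Δt = +0.098132  |  p_2 = 0.568635
  3  |  dp/dt·Δt = +0.047790  |  p_3 = 0.616425
  4  |  dp/dt·Δt = +0.023274  |  p_4 = 0.639699
  5  |  dp/dt·Δt = +0.011334  |  p_5 = 0.651033

0.651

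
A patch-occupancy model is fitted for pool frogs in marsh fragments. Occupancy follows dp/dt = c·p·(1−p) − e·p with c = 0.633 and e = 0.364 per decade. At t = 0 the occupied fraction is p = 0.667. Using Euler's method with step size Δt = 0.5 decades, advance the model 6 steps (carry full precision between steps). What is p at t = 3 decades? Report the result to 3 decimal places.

Update rule: p ← p + [c·p·(1−p) − e·p]·Δt with Δt = 0.5.
step 1: Δp = -0.05110, p = 0.61590
step 2: Δp = -0.03722, p = 0.57868
step 3: Δp = -0.02815, p = 0.55053
step 4: Δp = -0.02188, p = 0.52865
step 5: Δp = -0.01735, p = 0.51130
step 6: Δp = -0.01397, p = 0.49733

0.497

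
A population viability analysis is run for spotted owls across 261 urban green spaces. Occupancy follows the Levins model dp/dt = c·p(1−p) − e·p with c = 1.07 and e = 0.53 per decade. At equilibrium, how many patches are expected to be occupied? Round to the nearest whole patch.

p* = 1 − e/c = 1 − 0.53/1.07 = 0.5047.
Expected occupied patches = N × p* = 261 × 0.5047 = 131.72 ≈ 132.

132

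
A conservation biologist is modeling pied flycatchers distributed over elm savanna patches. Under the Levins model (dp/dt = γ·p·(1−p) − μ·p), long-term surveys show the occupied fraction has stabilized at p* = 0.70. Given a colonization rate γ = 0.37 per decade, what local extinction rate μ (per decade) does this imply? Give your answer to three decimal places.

0.111

At equilibrium γ(1−p*) = μ.
μ = 0.37 × (1 − 0.70) = 0.37 × 0.3000 = 0.1110.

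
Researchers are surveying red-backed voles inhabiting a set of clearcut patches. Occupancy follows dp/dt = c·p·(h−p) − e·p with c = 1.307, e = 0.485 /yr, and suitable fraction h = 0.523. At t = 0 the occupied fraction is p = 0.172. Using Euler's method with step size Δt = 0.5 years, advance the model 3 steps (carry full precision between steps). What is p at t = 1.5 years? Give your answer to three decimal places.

0.166

Update rule: p ← p + [c·p·(h−p) − e·p]·Δt with Δt = 0.5.
  1  |  dp/dt·Δt = -0.002257  |  p_1 = 0.169743
  2  |  dp/dt·Δt = -0.001977  |  p_2 = 0.167766
  3  |  dp/dt·Δt = -0.001737  |  p_3 = 0.166029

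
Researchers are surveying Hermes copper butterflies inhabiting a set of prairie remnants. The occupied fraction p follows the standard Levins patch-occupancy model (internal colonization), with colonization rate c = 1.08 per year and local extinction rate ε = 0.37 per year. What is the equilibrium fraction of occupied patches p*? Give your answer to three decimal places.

Setting dp/dt = 0 and dividing through by p* gives c·(1−p*) = ε.
So p* = 1 − ε/c = 1 − 0.37/1.08 = 1 − 0.3426 = 0.6574.

0.657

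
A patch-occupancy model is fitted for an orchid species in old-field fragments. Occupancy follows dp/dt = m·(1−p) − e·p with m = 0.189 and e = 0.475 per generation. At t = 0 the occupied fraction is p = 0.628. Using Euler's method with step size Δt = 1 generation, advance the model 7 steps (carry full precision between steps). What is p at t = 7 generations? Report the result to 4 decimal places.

0.2848

Update rule: p ← p + [m·(1−p) − e·p]·Δt with Δt = 1.
p: 0.62800 → 0.40001  (Δp = -0.22799)
p: 0.40001 → 0.32340  (Δp = -0.07661)
p: 0.32340 → 0.29766  (Δp = -0.02574)
p: 0.29766 → 0.28901  (Δp = -0.00865)
p: 0.28901 → 0.28611  (Δp = -0.00291)
p: 0.28611 → 0.28513  (Δp = -0.00098)
p: 0.28513 → 0.28480  (Δp = -0.00033)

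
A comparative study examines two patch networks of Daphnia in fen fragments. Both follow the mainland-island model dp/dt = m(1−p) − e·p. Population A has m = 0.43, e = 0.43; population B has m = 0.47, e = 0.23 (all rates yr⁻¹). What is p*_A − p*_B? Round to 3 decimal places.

-0.171

A: p*_A = m/(m+e) = 0.43/0.8600 = 0.5000.
B: p*_B = 0.47/0.7000 = 0.6714.
p*_A − p*_B = 0.5000 − 0.6714 = -0.1714.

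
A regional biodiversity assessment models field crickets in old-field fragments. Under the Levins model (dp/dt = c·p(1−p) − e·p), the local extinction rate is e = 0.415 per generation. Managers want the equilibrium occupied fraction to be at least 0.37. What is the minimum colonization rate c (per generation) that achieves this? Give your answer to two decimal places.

0.66

p* = 1 − e/c ≥ 0.37 requires e/c ≤ 0.6300, i.e. c ≥ e/0.6300.
c_min = 0.415/0.6300 = 0.6587.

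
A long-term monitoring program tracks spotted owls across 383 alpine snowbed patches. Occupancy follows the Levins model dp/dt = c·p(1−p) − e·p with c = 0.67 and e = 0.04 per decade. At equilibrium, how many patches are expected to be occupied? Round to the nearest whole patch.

360

p* = 1 − e/c = 1 − 0.04/0.67 = 0.9403.
Expected occupied patches = N × p* = 383 × 0.9403 = 360.13 ≈ 360.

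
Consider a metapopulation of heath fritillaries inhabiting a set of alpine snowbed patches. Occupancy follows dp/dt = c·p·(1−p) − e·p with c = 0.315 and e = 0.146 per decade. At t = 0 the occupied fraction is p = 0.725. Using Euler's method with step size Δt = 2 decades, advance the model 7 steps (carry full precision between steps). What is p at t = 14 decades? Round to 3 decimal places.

Update rule: p ← p + [c·p·(1−p) − e·p]·Δt with Δt = 2.
  1  |  dp/dt·Δt = -0.086094  |  p_1 = 0.638906
  2  |  dp/dt·Δt = -0.041216  |  p_2 = 0.597690
  3  |  dp/dt·Δt = -0.023038  |  p_3 = 0.574652
  4  |  dp/dt·Δt = -0.013809  |  p_4 = 0.560843
  5  |  dp/dt·Δt = -0.008598  |  p_5 = 0.552245
  6  |  dp/dt·Δt = -0.005475  |  p_6 = 0.546770
  7  |  dp/dt·Δt = -0.003535  |  p_7 = 0.543235

0.543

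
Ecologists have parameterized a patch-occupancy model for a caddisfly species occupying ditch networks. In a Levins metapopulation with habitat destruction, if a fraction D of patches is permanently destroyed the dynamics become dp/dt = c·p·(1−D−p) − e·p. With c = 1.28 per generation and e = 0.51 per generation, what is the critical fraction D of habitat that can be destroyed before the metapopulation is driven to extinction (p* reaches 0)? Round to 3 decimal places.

0.602

The nontrivial equilibrium is p* = (1−D) − e/c; extinction occurs when this hits zero.
So D_crit = 1 − e/c = 1 − 0.51/1.28 = 1 − 0.3984 = 0.6016.
Note this equals the original equilibrium occupancy — the Levins extinction-debt result.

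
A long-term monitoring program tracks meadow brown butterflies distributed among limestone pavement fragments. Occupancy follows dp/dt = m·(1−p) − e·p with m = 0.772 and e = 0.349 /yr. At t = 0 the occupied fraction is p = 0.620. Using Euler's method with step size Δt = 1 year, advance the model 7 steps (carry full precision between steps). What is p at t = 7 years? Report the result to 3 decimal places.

0.689

Update rule: p ← p + [m·(1−p) − e·p]·Δt with Δt = 1.
t = 1: p = 0.62000 + (+0.07698) = 0.69698
t = 2: p = 0.69698 + (-0.00931) = 0.68767
t = 3: p = 0.68767 + (+0.00113) = 0.68879
t = 4: p = 0.68879 + (-0.00014) = 0.68866
t = 5: p = 0.68866 + (+0.00002) = 0.68867
t = 6: p = 0.68867 + (-0.00000) = 0.68867
t = 7: p = 0.68867 + (+0.00000) = 0.68867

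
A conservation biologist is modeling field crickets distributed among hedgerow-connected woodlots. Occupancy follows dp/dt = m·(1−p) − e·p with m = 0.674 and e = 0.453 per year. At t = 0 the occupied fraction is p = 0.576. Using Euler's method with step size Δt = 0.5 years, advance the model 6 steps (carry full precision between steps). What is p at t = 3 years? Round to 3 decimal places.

0.598

Update rule: p ← p + [m·(1−p) − e·p]·Δt with Δt = 0.5.
t = 0.5: p = 0.57600 + (+0.01242) = 0.58842
t = 1: p = 0.58842 + (+0.00542) = 0.59385
t = 1.5: p = 0.59385 + (+0.00237) = 0.59621
t = 2: p = 0.59621 + (+0.00103) = 0.59725
t = 2.5: p = 0.59725 + (+0.00045) = 0.59770
t = 3: p = 0.59770 + (+0.00020) = 0.59790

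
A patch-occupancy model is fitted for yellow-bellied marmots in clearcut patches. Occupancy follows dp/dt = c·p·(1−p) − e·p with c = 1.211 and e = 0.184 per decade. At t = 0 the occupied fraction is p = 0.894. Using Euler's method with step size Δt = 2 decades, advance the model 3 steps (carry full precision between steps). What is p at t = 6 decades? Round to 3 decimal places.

0.790

Update rule: p ← p + [c·p·(1−p) − e·p]·Δt with Δt = 2.
t = 2: p = 0.89400 + (-0.09947) = 0.79453
t = 4: p = 0.79453 + (+0.10302) = 0.89754
t = 6: p = 0.89754 + (-0.10757) = 0.78997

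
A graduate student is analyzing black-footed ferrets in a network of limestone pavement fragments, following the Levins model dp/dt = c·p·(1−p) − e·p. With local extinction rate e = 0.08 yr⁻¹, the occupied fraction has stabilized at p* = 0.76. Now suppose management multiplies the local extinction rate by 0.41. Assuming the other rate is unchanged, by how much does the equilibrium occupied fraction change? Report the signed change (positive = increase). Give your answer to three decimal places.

Balance c(1−p*) = e gives c = e/(1 − 0.76000) = 0.08/0.24000 = 0.33333.
New p* = 1 − e/c = 1 − 0.03280/0.33333 = 0.90160.
Δp* = 0.90160 − 0.76000 = +0.14160.

0.142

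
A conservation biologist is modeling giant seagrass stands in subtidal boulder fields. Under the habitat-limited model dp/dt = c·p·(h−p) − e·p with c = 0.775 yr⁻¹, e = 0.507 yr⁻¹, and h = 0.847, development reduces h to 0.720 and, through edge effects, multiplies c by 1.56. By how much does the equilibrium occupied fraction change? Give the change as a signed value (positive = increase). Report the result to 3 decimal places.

0.108

Before: p* = h − e/c = 0.847 − 0.507/0.775 = 0.847 − 0.6542 = 0.1928.
After: c = 1.209, e = 0.507, h = 0.720; p* = 0.720 − 0.507/1.209 = 0.3006.
Δp* = 0.3006 − 0.1928 = +0.1078.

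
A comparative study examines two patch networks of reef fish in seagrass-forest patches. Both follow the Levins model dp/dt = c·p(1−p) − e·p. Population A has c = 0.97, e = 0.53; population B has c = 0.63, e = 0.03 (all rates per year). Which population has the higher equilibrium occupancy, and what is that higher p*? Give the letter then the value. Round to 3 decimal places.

A: p*_A = 1 − 0.53/0.97 = 0.4536.
B: p*_B = 1 − 0.03/0.63 = 0.9524.
B is higher at 0.9524.

B, 0.952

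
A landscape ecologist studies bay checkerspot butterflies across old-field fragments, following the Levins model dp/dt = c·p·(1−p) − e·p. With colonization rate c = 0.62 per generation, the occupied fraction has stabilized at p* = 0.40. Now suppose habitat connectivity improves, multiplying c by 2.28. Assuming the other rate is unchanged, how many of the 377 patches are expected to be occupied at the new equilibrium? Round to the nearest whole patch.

Balance c(1−p*) = e gives e = 0.62×(1 − 0.40000) = 0.37200.
New p* = 1 − e/c = 1 − 0.37200/1.41360 = 0.73684.
Expected occupied = 377 × 0.73684 = 277.79 ≈ 278.

278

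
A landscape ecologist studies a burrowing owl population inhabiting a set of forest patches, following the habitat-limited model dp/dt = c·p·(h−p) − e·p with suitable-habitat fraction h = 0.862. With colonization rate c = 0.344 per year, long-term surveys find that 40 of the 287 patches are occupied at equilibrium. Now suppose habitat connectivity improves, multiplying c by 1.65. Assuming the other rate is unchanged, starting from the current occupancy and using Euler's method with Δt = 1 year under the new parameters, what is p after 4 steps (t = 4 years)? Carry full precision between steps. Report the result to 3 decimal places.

0.237

Observed p* = 40/287 = 0.13937.
Balance c(h−p*) = e gives e = 0.344×(0.862 − 0.13937) = 0.24858.
Starting from p₀ = 0.13937; update p ← p + (dp/dt)·Δt with the new parameters.
  1  |  dp/dt·Δt = +0.022520  |  p_1 = 0.161893
  2  |  dp/dt·Δt = +0.024089  |  p_2 = 0.185982
  3  |  dp/dt·Δt = +0.025131  |  p_3 = 0.211112
  4  |  dp/dt·Δt = +0.025515  |  p_4 = 0.236627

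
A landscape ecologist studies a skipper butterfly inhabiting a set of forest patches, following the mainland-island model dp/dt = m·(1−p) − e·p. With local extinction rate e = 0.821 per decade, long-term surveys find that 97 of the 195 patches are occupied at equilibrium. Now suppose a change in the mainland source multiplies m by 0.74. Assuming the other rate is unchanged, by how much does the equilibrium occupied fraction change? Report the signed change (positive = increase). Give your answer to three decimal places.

Observed p* = 97/195 = 0.49744.
Balance m(1−p*) = e·p* gives m = e·p*/(1−p*) = 0.821×0.49744/0.50256 = 0.81264.
New p* = m/(m+e) = 0.60135/(0.60135+0.82100) = 0.42279.
Δp* = 0.42279 − 0.49744 = -0.07465.

-0.075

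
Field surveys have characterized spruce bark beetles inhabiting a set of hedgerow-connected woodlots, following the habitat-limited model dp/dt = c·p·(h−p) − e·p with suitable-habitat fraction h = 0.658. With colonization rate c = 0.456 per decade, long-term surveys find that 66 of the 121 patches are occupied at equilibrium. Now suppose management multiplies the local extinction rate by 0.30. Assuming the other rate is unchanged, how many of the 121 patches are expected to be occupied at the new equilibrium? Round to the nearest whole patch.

76

Observed p* = 66/121 = 0.54545.
Balance c(h−p*) = e gives e = 0.456×(0.658 − 0.54545) = 0.05132.
New p* = 0.658 − e/c = 0.658 − 0.01540/0.45600 = 0.62423.
Expected occupied = 121 × 0.62423 = 75.53 ≈ 76.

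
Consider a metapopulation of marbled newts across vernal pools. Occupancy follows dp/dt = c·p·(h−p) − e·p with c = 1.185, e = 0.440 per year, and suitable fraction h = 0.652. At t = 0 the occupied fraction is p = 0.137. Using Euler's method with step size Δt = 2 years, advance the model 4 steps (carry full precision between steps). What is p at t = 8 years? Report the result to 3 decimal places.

Update rule: p ← p + [c·p·(h−p) − e·p]·Δt with Δt = 2.
step 1: Δp = +0.04666, p = 0.18366
step 2: Δp = +0.04224, p = 0.22589
step 3: Δp = +0.02934, p = 0.25523
step 4: Δp = +0.01540, p = 0.27063

0.271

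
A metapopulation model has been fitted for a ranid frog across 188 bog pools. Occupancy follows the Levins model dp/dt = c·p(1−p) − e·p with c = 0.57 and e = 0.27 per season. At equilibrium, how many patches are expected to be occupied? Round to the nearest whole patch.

99

p* = 1 − e/c = 1 − 0.27/0.57 = 0.5263.
Expected occupied patches = N × p* = 188 × 0.5263 = 98.95 ≈ 99.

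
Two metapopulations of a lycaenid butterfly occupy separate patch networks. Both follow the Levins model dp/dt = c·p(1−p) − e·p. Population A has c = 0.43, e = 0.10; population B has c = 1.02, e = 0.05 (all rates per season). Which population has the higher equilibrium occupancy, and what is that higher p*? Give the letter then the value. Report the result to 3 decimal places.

B, 0.951

A: p*_A = 1 − 0.10/0.43 = 0.7674.
B: p*_B = 1 − 0.05/1.02 = 0.9510.
B is higher at 0.9510.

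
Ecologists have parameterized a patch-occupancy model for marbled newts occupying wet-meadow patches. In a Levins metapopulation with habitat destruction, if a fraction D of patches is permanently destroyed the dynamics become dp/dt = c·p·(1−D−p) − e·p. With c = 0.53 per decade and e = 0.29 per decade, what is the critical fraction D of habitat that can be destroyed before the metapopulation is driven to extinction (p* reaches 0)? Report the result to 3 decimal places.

0.453

The nontrivial equilibrium is p* = (1−D) − e/c; extinction occurs when this hits zero.
So D_crit = 1 − e/c = 1 − 0.29/0.53 = 1 − 0.5472 = 0.4528.
Note this equals the original equilibrium occupancy — the Levins extinction-debt result.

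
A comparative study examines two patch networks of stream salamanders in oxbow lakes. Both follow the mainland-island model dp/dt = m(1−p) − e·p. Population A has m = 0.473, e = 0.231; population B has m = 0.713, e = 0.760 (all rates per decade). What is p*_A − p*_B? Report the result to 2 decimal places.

A: p*_A = m/(m+e) = 0.473/0.7040 = 0.6719.
B: p*_B = 0.713/1.4730 = 0.4840.
p*_A − p*_B = 0.6719 − 0.4840 = 0.1878.

0.19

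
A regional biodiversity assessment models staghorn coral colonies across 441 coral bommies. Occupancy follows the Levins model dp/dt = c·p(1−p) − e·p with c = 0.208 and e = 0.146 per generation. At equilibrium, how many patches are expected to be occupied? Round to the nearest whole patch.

p* = 1 − e/c = 1 − 0.146/0.208 = 0.2981.
Expected occupied patches = N × p* = 441 × 0.2981 = 131.45 ≈ 131.

131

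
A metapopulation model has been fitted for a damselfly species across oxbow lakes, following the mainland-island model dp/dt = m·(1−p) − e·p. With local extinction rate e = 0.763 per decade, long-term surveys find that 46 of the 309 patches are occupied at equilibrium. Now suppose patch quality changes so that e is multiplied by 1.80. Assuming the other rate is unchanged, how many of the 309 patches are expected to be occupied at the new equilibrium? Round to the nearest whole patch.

27

Observed p* = 46/309 = 0.14887.
Balance m(1−p*) = e·p* gives m = e·p*/(1−p*) = 0.763×0.14887/0.85113 = 0.13346.
New p* = m/(m+e) = 0.13346/(0.13346+1.37340) = 0.08857.
Expected occupied = 309 × 0.08857 = 27.37 ≈ 27.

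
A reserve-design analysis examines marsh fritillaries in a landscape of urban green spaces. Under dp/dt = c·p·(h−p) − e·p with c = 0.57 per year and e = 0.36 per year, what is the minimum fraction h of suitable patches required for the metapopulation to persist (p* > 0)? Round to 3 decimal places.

p* = h − e/c is positive only when h > e/c.
h_min = e/c = 0.36/0.57 = 0.6316.

0.632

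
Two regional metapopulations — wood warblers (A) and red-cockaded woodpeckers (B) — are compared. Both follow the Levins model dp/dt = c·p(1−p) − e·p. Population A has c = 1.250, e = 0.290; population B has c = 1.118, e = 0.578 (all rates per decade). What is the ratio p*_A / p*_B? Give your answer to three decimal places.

A: p*_A = 1 − 0.290/1.250 = 0.7680.
B: p*_B = 1 − 0.578/1.118 = 0.4830.
p*_A / p*_B = 0.7680/0.4830 = 1.5900.

1.590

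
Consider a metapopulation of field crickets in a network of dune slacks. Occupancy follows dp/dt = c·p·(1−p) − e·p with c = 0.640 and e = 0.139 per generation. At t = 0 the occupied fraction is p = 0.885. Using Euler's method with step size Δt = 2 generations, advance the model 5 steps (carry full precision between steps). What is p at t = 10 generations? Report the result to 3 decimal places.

Update rule: p ← p + [c·p·(1−p) − e·p]·Δt with Δt = 2.
t = 2: p = 0.88500 + (-0.11576) = 0.76924
t = 4: p = 0.76924 + (+0.01336) = 0.78260
t = 6: p = 0.78260 + (+0.00021) = 0.78281
t = 8: p = 0.78281 + (-0.00000) = 0.78281
t = 10: p = 0.78281 + (+0.00000) = 0.78281

0.783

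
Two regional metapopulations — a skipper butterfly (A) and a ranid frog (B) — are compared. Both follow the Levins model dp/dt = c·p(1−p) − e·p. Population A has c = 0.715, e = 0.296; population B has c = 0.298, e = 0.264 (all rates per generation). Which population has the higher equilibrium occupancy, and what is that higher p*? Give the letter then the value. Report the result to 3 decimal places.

A: p*_A = 1 − 0.296/0.715 = 0.5860.
B: p*_B = 1 − 0.264/0.298 = 0.1141.
A is higher at 0.5860.

A, 0.586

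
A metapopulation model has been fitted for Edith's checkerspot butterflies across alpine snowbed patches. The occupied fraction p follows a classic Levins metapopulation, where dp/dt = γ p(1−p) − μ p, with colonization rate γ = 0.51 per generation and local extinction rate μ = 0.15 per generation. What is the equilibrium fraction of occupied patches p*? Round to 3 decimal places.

Setting dp/dt = 0 and dividing through by p* gives γ·(1−p*) = μ.
So p* = 1 − μ/γ = 1 − 0.15/0.51 = 1 − 0.2941 = 0.7059.

0.706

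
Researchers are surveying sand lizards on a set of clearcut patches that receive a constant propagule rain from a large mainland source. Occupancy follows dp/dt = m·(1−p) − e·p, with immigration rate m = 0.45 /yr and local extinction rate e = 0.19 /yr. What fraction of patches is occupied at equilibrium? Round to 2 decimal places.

0.70

At equilibrium the propagule rain into empty patches balances local extinction: m(1−p*) = e·p*.
p* = m/(m+e) = 0.45/(0.45+0.19) = 0.45/0.6400 = 0.7031.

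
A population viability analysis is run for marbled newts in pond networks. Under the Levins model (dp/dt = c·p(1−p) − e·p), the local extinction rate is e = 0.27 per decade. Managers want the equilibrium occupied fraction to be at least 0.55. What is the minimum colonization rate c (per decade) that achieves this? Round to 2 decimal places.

p* = 1 − e/c ≥ 0.55 requires e/c ≤ 0.4500, i.e. c ≥ e/0.4500.
c_min = 0.27/0.4500 = 0.6000.

0.60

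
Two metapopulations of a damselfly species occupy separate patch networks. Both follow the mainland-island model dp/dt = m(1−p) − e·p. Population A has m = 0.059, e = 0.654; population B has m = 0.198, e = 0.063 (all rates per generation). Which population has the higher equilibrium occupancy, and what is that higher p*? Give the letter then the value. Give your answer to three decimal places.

B, 0.759

A: p*_A = m/(m+e) = 0.059/0.7130 = 0.0827.
B: p*_B = 0.198/0.2610 = 0.7586.
B is higher at 0.7586.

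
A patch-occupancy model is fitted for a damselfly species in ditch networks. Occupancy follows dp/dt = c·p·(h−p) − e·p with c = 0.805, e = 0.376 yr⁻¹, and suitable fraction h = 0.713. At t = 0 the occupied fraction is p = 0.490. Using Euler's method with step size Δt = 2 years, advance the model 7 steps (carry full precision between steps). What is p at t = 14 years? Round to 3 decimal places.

Update rule: p ← p + [c·p·(h−p) − e·p]·Δt with Δt = 2.
  1  |  dp/dt·Δt = -0.192555  |  p_1 = 0.297445
  2  |  dp/dt·Δt = -0.024675  |  p_2 = 0.272770
  3  |  dp/dt·Δt = -0.011792  |  p_3 = 0.260978
  4  |  dp/dt·Δt = -0.006327  |  p_4 = 0.254651
  5  |  dp/dt·Δt = -0.003580  |  p_5 = 0.251071
  6  |  dp/dt·Δt = -0.002082  |  p_6 = 0.248989
  7  |  dp/dt·Δt = -0.001230  |  p_7 = 0.247758

0.248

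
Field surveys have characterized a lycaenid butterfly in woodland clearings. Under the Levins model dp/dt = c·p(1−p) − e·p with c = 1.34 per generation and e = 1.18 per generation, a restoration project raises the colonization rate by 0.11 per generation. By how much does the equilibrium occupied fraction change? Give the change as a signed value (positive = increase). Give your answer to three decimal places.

0.067

Before: p* = 1 − 1.18/1.34 = 0.1194.
After the change, c = 1.45, e = 1.18, so p* = 1 − 1.18/1.45 = 0.1862.
Δp* = 0.1862 − 0.1194 = +0.0668.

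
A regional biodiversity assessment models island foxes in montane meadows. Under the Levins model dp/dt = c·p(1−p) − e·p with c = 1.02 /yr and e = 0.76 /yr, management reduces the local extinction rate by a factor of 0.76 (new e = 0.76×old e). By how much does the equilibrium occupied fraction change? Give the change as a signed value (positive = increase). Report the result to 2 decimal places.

Before: p* = 1 − 0.76/1.02 = 0.2549.
After the change, c = 1.02, e = 0.5776, so p* = 1 − 0.5776/1.02 = 0.4337.
Δp* = 0.4337 − 0.2549 = +0.1788.

0.18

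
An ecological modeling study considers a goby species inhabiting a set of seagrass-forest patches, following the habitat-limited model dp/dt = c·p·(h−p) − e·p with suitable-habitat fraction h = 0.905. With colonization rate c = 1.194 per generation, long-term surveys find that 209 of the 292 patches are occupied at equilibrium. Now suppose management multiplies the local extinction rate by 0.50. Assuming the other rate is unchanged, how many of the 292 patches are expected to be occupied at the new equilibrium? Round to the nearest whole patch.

237

Observed p* = 209/292 = 0.71575.
Balance c(h−p*) = e gives e = 1.194×(0.905 − 0.71575) = 0.22596.
New p* = 0.905 − e/c = 0.905 − 0.11298/1.19400 = 0.81038.
Expected occupied = 292 × 0.81038 = 236.63 ≈ 237.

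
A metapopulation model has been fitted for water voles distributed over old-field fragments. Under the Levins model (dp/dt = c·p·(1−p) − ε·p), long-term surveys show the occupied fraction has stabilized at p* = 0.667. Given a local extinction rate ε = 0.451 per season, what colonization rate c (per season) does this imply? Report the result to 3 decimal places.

1.354

At equilibrium c(1−p*) = ε, so c = ε/(1−p*).
c = 0.451/(1 − 0.667) = 0.451/0.3330 = 1.3544.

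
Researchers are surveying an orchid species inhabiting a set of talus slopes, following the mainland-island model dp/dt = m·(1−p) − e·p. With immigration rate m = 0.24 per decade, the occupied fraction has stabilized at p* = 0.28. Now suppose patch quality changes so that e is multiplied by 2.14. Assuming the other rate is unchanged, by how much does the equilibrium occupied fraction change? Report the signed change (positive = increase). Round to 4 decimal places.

-0.1262

Balance m(1−p*) = e·p* gives e = m(1−p*)/p* = 0.24×0.72000/0.28000 = 0.61714.
New p* = m/(m+e) = 0.24000/(0.24000+1.32068) = 0.15378.
Δp* = 0.15378 − 0.28000 = -0.12622.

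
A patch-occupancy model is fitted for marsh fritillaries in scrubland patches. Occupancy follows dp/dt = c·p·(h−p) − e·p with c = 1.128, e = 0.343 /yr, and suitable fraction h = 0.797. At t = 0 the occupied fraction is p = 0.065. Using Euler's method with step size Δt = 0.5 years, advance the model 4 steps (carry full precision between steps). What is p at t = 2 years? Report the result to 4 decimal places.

0.1470

Update rule: p ← p + [c·p·(h−p) − e·p]·Δt with Δt = 0.5.
t = 0.5: p = 0.06500 + (+0.01569) = 0.08069
t = 1: p = 0.08069 + (+0.01876) = 0.09945
t = 1.5: p = 0.09945 + (+0.02207) = 0.12152
t = 2: p = 0.12152 + (+0.02545) = 0.14697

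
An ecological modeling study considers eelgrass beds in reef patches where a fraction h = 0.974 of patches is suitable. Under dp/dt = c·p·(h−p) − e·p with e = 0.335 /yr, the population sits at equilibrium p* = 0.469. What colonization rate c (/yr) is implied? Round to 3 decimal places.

0.663

At equilibrium c(h−p*) = e, so c = e/(h−p*).
c = 0.335/(0.974 − 0.469) = 0.335/0.5050 = 0.6634.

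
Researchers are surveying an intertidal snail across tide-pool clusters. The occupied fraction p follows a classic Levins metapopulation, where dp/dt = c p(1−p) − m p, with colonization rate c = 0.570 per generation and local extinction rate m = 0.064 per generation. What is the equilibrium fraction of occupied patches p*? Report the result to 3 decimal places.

At equilibrium, colonization balances extinction: c·p*·(1−p*) = m·p*.
So p* = 1 − m/c = 1 − 0.064/0.570 = 1 − 0.1123 = 0.8877.

0.888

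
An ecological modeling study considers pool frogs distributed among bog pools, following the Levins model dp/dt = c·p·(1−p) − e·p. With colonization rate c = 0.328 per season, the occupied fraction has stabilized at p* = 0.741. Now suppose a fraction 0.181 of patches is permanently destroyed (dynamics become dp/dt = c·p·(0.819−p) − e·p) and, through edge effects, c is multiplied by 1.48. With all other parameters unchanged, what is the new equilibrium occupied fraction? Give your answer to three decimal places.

Balance c(1−p*) = e gives e = 0.328×(1 − 0.74100) = 0.08495.
New p* = 0.819 − e/c = 0.819 − 0.08495/0.48544 = 0.64400.

0.644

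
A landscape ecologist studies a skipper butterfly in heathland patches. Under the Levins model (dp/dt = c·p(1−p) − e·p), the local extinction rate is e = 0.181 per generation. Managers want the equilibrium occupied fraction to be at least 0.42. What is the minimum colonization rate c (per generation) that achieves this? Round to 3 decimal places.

0.312

p* = 1 − e/c ≥ 0.42 requires e/c ≤ 0.5800, i.e. c ≥ e/0.5800.
c_min = 0.181/0.5800 = 0.3121.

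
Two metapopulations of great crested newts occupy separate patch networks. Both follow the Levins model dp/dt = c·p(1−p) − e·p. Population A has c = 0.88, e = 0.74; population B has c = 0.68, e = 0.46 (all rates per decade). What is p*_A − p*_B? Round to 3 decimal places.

A: p*_A = 1 − 0.74/0.88 = 0.1591.
B: p*_B = 1 − 0.46/0.68 = 0.3235.
p*_A − p*_B = 0.1591 − 0.3235 = -0.1644.

-0.164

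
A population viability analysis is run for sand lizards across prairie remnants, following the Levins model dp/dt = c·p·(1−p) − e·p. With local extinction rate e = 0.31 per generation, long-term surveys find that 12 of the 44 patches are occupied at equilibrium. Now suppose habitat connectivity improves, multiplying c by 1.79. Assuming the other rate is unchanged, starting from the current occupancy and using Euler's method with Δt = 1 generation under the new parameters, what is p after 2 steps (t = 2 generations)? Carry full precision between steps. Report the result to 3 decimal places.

Observed p* = 12/44 = 0.27273.
Balance c(1−p*) = e gives c = e/(1 − 0.27273) = 0.31/0.72727 = 0.42625.
Starting from p₀ = 0.27273; update p ← p + (dp/dt)·Δt with the new parameters.
p: 0.27273 → 0.33952  (Δp = +0.06679)
p: 0.33952 → 0.40536  (Δp = +0.06585)

0.405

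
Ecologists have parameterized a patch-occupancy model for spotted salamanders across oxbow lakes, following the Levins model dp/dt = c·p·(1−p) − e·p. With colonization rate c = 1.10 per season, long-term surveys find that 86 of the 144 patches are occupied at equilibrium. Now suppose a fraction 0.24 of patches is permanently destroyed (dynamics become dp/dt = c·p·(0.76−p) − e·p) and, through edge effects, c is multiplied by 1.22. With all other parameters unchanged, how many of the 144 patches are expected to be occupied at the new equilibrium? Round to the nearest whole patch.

Observed p* = 86/144 = 0.59722.
Balance c(1−p*) = e gives e = 1.10×(1 − 0.59722) = 0.44306.
New p* = 0.76 − e/c = 0.76 − 0.44306/1.34200 = 0.42985.
Expected occupied = 144 × 0.42985 = 61.90 ≈ 62.

62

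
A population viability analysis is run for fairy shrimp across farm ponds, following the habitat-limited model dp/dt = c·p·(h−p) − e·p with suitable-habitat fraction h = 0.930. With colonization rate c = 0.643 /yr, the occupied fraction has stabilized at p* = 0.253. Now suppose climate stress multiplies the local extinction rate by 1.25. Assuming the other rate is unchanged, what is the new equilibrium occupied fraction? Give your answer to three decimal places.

0.084

Balance c(h−p*) = e gives e = 0.643×(0.93 − 0.25300) = 0.43531.
New p* = 0.93 − e/c = 0.93 − 0.54414/0.64300 = 0.08375.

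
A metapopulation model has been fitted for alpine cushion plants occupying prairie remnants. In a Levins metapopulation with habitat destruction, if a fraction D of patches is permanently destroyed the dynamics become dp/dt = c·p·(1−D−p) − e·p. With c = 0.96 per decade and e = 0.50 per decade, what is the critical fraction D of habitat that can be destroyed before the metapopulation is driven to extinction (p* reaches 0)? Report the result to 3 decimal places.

The nontrivial equilibrium is p* = (1−D) − e/c; extinction occurs when this hits zero.
So D_crit = 1 − e/c = 1 − 0.50/0.96 = 1 − 0.5208 = 0.4792.
Note this equals the original equilibrium occupancy — the Levins extinction-debt result.

0.479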